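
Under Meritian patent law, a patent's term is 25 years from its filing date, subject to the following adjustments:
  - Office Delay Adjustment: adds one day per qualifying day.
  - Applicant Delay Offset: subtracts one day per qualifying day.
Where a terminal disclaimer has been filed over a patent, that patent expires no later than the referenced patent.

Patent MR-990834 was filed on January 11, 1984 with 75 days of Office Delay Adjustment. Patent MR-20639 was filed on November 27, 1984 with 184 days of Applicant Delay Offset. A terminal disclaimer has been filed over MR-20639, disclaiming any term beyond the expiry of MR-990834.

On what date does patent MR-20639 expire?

Natural term of MR-20639:
  Base: filing + 25 years → 27 November 2009.
  Applicant Delay Offset: −184 days → 27 May 2009.
Expiry of referenced patent MR-990834:
  Base: filing + 25 years → 11 January 2009.
  Office Delay Adjustment: +75 days → 27 March 2009.
Terminal disclaimer: MR-20639 expires on the earlier of 27 May 2009 and 27 March 2009.

March 27, 2009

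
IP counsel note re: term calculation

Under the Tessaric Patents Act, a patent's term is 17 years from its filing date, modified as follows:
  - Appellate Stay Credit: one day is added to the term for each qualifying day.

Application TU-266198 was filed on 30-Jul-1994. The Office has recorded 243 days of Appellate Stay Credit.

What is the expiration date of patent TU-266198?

Base term: filing date + 17 years → 30 July 2011.
Appellate Stay Credit: +243 days → 29 March 2012.

2012-03-29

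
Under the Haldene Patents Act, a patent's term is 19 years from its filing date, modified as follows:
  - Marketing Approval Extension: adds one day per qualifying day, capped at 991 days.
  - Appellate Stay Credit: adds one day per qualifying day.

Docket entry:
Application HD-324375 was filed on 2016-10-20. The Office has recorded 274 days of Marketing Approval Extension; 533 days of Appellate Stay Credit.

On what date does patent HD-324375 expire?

Base term: filing date + 19 years → 20 October 2035.
Marketing Approval Extension: 274 days (within the 991-day cap) → +274 days → 20 July 2036.
Appellate Stay Credit: +533 days → 4 January 2038.

January 4, 2038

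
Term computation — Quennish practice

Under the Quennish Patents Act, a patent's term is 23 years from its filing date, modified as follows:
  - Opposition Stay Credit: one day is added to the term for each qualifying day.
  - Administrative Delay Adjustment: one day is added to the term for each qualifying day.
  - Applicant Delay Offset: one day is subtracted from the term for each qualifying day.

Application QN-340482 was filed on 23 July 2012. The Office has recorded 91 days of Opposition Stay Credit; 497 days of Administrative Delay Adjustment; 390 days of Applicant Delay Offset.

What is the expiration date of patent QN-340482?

Base term: filing date + 23 years → 23 July 2035.
Opposition Stay Credit: +91 days → 22 October 2035.
Administrative Delay Adjustment: +497 days → 2 March 2037.
Applicant Delay Offset: −390 days → 6 February 2036.

2036-02-06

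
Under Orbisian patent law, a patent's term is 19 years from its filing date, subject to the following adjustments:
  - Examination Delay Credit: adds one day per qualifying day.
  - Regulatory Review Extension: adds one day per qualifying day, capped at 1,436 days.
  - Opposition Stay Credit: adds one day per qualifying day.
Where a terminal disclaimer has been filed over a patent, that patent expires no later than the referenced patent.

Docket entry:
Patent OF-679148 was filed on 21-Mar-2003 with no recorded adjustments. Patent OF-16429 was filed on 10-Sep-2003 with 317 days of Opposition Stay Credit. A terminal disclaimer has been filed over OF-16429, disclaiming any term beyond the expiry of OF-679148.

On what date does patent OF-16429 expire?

March 21, 2022

Natural term of OF-16429:
  Base: filing + 19 years → 10 September 2022.
  Opposition Stay Credit: +317 days → 24 July 2023.
Expiry of referenced patent OF-679148:
  Base: filing + 19 years → 21 March 2022.
Terminal disclaimer: OF-16429 expires on the earlier of 24 July 2023 and 21 March 2022.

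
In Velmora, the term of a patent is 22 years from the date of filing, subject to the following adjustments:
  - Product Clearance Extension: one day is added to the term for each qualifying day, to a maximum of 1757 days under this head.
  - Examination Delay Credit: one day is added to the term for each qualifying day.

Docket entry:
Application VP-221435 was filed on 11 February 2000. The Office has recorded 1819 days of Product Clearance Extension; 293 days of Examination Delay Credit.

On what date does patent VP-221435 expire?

Base term: filing date + 22 years → 11 February 2022.
Product Clearance Extension: 1819 days claimed exceeds the 1757-day cap, so +1757 days → 4 December 2026.
Examination Delay Credit: +293 days → 23 September 2027.

2027-09-23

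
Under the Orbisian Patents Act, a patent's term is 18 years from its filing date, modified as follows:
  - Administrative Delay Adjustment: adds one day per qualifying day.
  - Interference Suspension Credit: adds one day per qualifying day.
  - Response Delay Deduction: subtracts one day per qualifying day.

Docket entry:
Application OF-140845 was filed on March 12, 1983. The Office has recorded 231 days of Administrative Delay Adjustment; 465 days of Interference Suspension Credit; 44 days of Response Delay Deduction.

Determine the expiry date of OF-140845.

Base term: filing date + 18 years → 12 March 2001.
Administrative Delay Adjustment: +231 days → 29 October 2001.
Interference Suspension Credit: +465 days → 6 February 2003.
Response Delay Deduction: −44 days → 24 December 2002.

2002-12-24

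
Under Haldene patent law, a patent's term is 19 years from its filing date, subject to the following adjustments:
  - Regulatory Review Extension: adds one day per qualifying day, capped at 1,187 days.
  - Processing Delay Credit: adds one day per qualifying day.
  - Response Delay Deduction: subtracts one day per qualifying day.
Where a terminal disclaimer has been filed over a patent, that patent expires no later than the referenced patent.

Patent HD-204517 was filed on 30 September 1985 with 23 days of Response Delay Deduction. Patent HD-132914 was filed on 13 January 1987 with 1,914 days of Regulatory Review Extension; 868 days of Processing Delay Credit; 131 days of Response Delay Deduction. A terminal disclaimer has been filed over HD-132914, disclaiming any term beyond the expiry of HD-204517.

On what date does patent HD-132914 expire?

2004-09-07

Natural term of HD-132914:
  Base: filing + 19 years → 13 January 2006.
  Regulatory Review Extension: 1914 days claimed exceeds the 1187-day cap, so +1187 days → 14 April 2009.
  Processing Delay Credit: +868 days → 30 August 2011.
  Response Delay Deduction: −131 days → 21 April 2011.
Expiry of referenced patent HD-204517:
  Base: filing + 19 years → 30 September 2004.
  Response Delay Deduction: −23 days → 7 September 2004.
Terminal disclaimer: HD-132914 expires on the earlier of 21 April 2011 and 7 September 2004.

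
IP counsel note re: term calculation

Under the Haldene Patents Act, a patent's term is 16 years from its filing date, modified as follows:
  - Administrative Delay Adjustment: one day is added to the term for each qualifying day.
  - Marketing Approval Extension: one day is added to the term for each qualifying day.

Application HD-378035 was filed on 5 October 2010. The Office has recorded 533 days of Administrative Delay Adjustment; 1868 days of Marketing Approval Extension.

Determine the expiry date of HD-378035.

2033-05-02

Base term: filing date + 16 years → 5 October 2026.
Administrative Delay Adjustment: +533 days → 21 March 2028.
Marketing Approval Extension: +1868 days → 2 May 2033.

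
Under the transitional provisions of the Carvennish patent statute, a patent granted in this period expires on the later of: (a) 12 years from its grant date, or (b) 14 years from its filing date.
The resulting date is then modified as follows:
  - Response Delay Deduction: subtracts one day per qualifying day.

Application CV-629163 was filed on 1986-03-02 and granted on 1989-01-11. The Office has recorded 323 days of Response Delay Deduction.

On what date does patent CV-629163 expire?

(a) grant + 12 years → 11 January 2001.
(b) filing + 14 years → 2 March 2000.
Later of the two: 11 January 2001.
Response Delay Deduction: −323 days → 23 February 2000.

February 23, 2000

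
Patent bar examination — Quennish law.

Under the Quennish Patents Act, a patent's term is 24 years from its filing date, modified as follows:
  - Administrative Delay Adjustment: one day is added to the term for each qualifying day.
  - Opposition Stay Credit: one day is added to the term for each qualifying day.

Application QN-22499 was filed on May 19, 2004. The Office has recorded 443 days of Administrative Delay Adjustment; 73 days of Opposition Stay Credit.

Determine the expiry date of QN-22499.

2029-10-17

Base term: filing date + 24 years → 19 May 2028.
Administrative Delay Adjustment: +443 days → 5 August 2029.
Opposition Stay Credit: +73 days → 17 October 2029.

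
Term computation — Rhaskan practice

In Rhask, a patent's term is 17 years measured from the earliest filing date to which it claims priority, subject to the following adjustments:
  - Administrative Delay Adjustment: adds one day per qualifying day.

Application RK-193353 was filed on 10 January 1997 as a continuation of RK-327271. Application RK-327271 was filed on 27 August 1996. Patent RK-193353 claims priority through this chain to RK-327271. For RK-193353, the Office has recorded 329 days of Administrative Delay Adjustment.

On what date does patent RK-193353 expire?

2014-07-22

Earliest priority filing: 27 August 1996.
Base term: 27 August 1996 + 17 years → 27 August 2013.
Administrative Delay Adjustment: +329 days → 22 July 2014.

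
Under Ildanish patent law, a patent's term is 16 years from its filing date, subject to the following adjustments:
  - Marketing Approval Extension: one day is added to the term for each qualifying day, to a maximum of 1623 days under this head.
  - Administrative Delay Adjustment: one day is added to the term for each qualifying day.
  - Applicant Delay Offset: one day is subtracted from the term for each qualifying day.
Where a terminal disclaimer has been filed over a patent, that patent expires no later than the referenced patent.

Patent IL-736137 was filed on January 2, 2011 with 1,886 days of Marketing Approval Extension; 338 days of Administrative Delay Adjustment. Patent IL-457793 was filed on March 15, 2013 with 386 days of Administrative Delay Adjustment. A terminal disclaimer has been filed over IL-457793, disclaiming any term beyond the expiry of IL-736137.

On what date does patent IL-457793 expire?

2030-04-05

Natural term of IL-457793:
  Base: filing + 16 years → 15 March 2029.
  Administrative Delay Adjustment: +386 days → 5 April 2030.
Expiry of referenced patent IL-736137:
  Base: filing + 16 years → 2 January 2027.
  Marketing Approval Extension: 1886 days claimed exceeds the 1623-day cap, so +1623 days → 13 June 2031.
  Administrative Delay Adjustment: +338 days → 16 May 2032.
Terminal disclaimer: IL-457793 expires on the earlier of 5 April 2030 and 16 May 2032.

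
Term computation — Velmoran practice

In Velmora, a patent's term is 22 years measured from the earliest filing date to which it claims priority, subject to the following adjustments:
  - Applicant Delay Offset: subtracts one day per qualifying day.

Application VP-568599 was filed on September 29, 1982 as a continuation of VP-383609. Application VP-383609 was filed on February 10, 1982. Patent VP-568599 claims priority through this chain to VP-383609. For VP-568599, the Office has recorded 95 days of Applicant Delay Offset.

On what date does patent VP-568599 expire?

November 7, 2003

Earliest priority filing: 10 February 1982.
Base term: 10 February 1982 + 22 years → 10 February 2004.
Applicant Delay Offset: −95 days → 7 November 2003.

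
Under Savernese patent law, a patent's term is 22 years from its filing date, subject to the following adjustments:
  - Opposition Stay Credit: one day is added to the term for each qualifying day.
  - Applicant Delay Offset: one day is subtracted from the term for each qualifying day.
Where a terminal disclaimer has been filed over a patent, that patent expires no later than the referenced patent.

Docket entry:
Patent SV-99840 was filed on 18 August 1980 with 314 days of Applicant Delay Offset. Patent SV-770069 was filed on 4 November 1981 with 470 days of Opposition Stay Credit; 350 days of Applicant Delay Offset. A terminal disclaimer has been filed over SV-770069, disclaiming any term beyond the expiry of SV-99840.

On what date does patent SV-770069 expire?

Natural term of SV-770069:
  Base: filing + 22 years → 4 November 2003.
  Opposition Stay Credit: +470 days → 16 February 2005.
  Applicant Delay Offset: −350 days → 3 March 2004.
Expiry of referenced patent SV-99840:
  Base: filing + 22 years → 18 August 2002.
  Applicant Delay Offset: −314 days → 8 October 2001.
Terminal disclaimer: SV-770069 expires on the earlier of 3 March 2004 and 8 October 2001.

2001-10-08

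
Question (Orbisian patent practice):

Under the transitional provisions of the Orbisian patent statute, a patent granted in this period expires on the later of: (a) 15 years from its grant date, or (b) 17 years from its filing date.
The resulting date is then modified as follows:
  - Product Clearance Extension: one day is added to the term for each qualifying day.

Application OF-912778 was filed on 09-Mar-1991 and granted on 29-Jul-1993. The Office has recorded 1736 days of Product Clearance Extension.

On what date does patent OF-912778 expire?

2013-04-30

(a) grant + 15 years → 29 July 2008.
(b) filing + 17 years → 9 March 2008.
Later of the two: 29 July 2008.
Product Clearance Extension: +1736 days → 30 April 2013.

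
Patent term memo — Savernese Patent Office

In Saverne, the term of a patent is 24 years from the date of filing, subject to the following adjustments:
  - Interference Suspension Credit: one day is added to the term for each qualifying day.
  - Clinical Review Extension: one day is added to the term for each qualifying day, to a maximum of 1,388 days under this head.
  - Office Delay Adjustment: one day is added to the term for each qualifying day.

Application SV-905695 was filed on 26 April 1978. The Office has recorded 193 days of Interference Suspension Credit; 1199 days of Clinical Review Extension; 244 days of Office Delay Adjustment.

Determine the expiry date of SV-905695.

2006-10-18

Base term: filing date + 24 years → 26 April 2002.
Interference Suspension Credit: +193 days → 5 November 2002.
Clinical Review Extension: 1199 days (within the 1388-day cap) → +1199 days → 16 February 2006.
Office Delay Adjustment: +244 days → 18 October 2006.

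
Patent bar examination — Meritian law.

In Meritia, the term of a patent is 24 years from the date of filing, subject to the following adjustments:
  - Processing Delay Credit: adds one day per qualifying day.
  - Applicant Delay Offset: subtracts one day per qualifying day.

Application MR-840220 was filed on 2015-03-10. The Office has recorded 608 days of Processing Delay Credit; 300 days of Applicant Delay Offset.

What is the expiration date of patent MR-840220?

2040-01-12

Base term: filing date + 24 years → 10 March 2039.
Processing Delay Credit: +608 days → 7 November 2040.
Applicant Delay Offset: −300 days → 12 January 2040.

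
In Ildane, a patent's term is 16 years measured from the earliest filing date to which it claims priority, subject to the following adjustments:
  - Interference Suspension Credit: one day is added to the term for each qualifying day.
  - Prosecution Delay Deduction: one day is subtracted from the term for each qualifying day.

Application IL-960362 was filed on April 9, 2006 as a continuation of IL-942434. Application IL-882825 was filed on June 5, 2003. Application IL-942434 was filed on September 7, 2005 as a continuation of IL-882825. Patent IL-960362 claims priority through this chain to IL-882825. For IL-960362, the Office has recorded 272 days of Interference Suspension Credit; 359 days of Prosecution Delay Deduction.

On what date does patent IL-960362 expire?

Earliest priority filing: 5 June 2003.
Base term: 5 June 2003 + 16 years → 5 June 2019.
Interference Suspension Credit: +272 days → 3 March 2020.
Prosecution Delay Deduction: −359 days → 10 March 2019.

2019-03-10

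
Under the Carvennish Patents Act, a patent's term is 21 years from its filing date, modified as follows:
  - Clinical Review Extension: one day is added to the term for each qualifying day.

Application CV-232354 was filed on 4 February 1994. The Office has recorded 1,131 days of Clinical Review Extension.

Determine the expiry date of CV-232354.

2018-03-11

Base term: filing date + 21 years → 4 February 2015.
Clinical Review Extension: +1131 days → 11 March 2018.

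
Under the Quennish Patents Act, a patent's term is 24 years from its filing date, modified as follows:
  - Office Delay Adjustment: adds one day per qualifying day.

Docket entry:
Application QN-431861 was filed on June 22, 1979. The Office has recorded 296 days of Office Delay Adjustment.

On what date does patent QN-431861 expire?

Base term: filing date + 24 years → 22 June 2003.
Office Delay Adjustment: +296 days → 13 April 2004.

April 13, 2004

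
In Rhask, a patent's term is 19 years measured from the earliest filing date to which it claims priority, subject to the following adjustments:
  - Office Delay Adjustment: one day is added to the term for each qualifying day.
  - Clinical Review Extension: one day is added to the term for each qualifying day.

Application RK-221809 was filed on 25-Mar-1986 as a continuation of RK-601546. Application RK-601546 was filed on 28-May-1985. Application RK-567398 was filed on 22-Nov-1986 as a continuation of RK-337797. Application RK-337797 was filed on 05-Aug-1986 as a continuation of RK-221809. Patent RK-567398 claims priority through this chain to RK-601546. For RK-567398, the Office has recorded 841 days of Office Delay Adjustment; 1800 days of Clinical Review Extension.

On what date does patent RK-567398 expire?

Earliest priority filing: 28 May 1985.
Base term: 28 May 1985 + 19 years → 28 May 2004.
Office Delay Adjustment: +841 days → 16 September 2006.
Clinical Review Extension: +1800 days → 21 August 2011.

August 21, 2011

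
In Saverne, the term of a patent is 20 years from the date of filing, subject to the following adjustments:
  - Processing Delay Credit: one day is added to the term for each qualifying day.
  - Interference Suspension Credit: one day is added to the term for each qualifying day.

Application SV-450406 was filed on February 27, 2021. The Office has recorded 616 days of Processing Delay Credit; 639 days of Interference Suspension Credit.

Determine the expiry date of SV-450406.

August 5, 2044

Base term: filing date + 20 years → 27 February 2041.
Processing Delay Credit: +616 days → 5 November 2042.
Interference Suspension Credit: +639 days → 5 August 2044.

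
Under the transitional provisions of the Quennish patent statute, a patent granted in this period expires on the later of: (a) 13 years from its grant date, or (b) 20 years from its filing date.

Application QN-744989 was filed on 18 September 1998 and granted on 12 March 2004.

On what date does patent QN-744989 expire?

(a) grant + 13 years → 12 March 2017.
(b) filing + 20 years → 18 September 2018.
Later of the two: 18 September 2018.

2018-09-18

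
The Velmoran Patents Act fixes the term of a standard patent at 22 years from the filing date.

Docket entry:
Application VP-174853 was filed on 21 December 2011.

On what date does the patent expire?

2033-12-21

Filing date + 22 years → 21 December 2033.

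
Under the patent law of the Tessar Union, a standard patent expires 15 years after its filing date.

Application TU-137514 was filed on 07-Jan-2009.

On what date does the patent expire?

Filing date + 15 years → 7 January 2024.

January 7, 2024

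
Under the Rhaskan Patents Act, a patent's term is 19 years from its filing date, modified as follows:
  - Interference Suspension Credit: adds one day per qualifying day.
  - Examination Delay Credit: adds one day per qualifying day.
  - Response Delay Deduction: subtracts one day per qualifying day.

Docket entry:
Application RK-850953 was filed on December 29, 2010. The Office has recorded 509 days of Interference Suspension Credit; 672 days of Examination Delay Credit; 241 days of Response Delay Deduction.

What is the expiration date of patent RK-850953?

Base term: filing date + 19 years → 29 December 2029.
Interference Suspension Credit: +509 days → 22 May 2031.
Examination Delay Credit: +672 days → 24 March 2033.
Response Delay Deduction: −241 days → 26 July 2032.

July 26, 2032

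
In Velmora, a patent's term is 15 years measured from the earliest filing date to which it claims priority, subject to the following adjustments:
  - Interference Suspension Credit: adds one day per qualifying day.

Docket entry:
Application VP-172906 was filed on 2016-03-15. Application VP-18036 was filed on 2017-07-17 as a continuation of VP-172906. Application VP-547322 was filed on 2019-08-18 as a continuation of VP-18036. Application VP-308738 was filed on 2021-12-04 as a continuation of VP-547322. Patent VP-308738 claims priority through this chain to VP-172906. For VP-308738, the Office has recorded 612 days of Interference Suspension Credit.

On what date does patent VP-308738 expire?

November 16, 2032

Earliest priority filing: 15 March 2016.
Base term: 15 March 2016 + 15 years → 15 March 2031.
Interference Suspension Credit: +612 days → 16 November 2032.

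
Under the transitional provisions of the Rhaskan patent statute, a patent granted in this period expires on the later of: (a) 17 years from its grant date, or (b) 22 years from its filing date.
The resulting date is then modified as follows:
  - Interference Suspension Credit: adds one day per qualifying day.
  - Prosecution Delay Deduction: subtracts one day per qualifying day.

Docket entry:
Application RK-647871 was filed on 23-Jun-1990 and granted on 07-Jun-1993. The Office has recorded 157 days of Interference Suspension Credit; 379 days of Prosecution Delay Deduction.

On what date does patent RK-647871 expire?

(a) grant + 17 years → 7 June 2010.
(b) filing + 22 years → 23 June 2012.
Later of the two: 23 June 2012.
Interference Suspension Credit: +157 days → 27 November 2012.
Prosecution Delay Deduction: −379 days → 14 November 2011.

November 14, 2011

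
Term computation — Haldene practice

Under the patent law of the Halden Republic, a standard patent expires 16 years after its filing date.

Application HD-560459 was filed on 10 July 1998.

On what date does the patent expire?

2014-07-10

Filing date + 16 years → 10 July 2014.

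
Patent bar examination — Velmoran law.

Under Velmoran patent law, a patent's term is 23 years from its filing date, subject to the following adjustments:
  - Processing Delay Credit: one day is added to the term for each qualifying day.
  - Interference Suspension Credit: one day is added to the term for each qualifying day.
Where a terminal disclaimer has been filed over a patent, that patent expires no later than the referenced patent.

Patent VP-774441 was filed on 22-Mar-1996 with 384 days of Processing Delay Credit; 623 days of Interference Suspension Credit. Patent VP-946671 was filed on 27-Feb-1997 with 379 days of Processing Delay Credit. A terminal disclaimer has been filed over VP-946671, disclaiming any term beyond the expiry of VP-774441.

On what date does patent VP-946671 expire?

Natural term of VP-946671:
  Base: filing + 23 years → 27 February 2020.
  Processing Delay Credit: +379 days → 12 March 2021.
Expiry of referenced patent VP-774441:
  Base: filing + 23 years → 22 March 2019.
  Processing Delay Credit: +384 days → 9 April 2020.
  Interference Suspension Credit: +623 days → 23 December 2021.
Terminal disclaimer: VP-946671 expires on the earlier of 12 March 2021 and 23 December 2021.

2021-03-12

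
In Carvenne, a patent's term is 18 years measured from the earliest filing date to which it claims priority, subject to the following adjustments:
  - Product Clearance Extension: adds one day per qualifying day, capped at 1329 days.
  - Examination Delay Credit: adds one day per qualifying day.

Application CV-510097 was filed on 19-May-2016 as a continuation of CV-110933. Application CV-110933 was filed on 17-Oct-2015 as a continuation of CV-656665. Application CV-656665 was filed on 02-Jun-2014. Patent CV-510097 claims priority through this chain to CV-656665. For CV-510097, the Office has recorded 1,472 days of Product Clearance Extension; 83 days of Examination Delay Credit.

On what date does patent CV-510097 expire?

Earliest priority filing: 2 June 2014.
Base term: 2 June 2014 + 18 years → 2 June 2032.
Product Clearance Extension: 1472 days claimed exceeds the 1329-day cap, so +1329 days → 22 January 2036.
Examination Delay Credit: +83 days → 14 April 2036.

April 14, 2036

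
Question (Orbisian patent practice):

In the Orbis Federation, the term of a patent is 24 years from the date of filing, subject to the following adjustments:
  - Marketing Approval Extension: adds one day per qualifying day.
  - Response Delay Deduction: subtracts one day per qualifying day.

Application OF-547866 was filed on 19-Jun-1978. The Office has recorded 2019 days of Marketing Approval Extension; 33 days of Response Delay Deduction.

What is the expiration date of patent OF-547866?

November 26, 2007

Base term: filing date + 24 years → 19 June 2002.
Marketing Approval Extension: +2019 days → 29 December 2007.
Response Delay Deduction: −33 days → 26 November 2007.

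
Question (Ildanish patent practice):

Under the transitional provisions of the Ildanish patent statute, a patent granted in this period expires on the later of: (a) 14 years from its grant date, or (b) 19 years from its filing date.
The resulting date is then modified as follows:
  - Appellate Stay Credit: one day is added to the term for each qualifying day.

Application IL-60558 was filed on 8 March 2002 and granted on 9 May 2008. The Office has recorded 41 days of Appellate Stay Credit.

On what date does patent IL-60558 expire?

June 19, 2022

(a) grant + 14 years → 9 May 2022.
(b) filing + 19 years → 8 March 2021.
Later of the two: 9 May 2022.
Appellate Stay Credit: +41 days → 19 June 2022.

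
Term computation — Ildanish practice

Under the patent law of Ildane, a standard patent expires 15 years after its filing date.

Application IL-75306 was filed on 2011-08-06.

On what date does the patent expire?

Filing date + 15 years → 6 August 2026.

August 6, 2026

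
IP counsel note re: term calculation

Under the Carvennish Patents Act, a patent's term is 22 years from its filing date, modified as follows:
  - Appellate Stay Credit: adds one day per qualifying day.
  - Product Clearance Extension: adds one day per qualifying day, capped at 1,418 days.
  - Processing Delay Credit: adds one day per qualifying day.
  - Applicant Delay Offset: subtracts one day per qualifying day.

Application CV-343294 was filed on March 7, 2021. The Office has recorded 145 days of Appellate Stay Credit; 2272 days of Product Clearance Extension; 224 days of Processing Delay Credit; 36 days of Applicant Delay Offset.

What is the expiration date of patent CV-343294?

Base term: filing date + 22 years → 7 March 2043.
Appellate Stay Credit: +145 days → 30 July 2043.
Product Clearance Extension: 2272 days claimed exceeds the 1418-day cap, so +1418 days → 17 June 2047.
Processing Delay Credit: +224 days → 27 January 2048.
Applicant Delay Offset: −36 days → 22 December 2047.

December 22, 2047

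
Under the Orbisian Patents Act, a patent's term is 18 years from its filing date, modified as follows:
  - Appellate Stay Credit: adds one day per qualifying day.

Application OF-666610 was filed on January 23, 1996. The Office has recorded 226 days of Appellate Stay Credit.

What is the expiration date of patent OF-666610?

Base term: filing date + 18 years → 23 January 2014.
Appellate Stay Credit: +226 days → 6 September 2014.

September 6, 2014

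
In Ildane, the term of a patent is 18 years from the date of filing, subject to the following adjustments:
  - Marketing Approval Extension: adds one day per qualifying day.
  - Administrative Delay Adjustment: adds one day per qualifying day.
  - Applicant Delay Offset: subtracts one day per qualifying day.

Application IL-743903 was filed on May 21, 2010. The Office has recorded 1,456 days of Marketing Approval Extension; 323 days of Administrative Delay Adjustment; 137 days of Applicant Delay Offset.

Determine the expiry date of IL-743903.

2032-11-18

Base term: filing date + 18 years → 21 May 2028.
Marketing Approval Extension: +1456 days → 16 May 2032.
Administrative Delay Adjustment: +323 days → 4 April 2033.
Applicant Delay Offset: −137 days → 18 November 2032.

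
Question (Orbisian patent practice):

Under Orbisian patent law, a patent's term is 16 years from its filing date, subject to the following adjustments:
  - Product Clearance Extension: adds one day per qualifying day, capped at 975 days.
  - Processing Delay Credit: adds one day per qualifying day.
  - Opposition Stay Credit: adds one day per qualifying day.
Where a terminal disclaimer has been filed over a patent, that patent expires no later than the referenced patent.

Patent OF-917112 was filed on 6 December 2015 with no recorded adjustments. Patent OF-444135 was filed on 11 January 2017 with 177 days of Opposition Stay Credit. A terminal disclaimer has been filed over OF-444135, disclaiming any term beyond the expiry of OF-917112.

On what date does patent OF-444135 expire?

2031-12-06

Natural term of OF-444135:
  Base: filing + 16 years → 11 January 2033.
  Opposition Stay Credit: +177 days → 7 July 2033.
Expiry of referenced patent OF-917112:
  Base: filing + 16 years → 6 December 2031.
Terminal disclaimer: OF-444135 expires on the earlier of 7 July 2033 and 6 December 2031.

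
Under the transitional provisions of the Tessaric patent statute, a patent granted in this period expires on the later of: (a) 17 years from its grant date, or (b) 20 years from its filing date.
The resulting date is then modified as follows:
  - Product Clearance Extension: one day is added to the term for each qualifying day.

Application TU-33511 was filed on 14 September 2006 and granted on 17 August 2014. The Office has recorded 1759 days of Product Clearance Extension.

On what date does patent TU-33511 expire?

(a) grant + 17 years → 17 August 2031.
(b) filing + 20 years → 14 September 2026.
Later of the two: 17 August 2031.
Product Clearance Extension: +1759 days → 10 June 2036.

2036-06-10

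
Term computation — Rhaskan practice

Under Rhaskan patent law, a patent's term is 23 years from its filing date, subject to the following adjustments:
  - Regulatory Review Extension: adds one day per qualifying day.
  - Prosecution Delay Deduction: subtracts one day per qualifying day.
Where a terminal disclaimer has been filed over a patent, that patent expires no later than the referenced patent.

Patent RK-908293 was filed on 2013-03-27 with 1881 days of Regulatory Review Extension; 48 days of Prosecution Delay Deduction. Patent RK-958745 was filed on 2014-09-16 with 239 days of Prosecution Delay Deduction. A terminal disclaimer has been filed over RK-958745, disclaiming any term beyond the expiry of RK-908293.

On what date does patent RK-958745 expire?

Natural term of RK-958745:
  Base: filing + 23 years → 16 September 2037.
  Prosecution Delay Deduction: −239 days → 20 January 2037.
Expiry of referenced patent RK-908293:
  Base: filing + 23 years → 27 March 2036.
  Regulatory Review Extension: +1881 days → 21 May 2041.
  Prosecution Delay Deduction: −48 days → 3 April 2041.
Terminal disclaimer: RK-958745 expires on the earlier of 20 January 2037 and 3 April 2041.

January 20, 2037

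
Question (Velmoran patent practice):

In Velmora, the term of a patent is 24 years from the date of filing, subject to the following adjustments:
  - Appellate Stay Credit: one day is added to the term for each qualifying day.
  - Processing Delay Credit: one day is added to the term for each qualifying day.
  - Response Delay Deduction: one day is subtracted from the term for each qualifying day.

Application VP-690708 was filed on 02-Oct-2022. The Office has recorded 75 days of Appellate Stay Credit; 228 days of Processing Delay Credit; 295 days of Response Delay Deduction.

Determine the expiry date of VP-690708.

2046-10-10

Base term: filing date + 24 years → 2 October 2046.
Appellate Stay Credit: +75 days → 16 December 2046.
Processing Delay Credit: +228 days → 1 August 2047.
Response Delay Deduction: −295 days → 10 October 2046.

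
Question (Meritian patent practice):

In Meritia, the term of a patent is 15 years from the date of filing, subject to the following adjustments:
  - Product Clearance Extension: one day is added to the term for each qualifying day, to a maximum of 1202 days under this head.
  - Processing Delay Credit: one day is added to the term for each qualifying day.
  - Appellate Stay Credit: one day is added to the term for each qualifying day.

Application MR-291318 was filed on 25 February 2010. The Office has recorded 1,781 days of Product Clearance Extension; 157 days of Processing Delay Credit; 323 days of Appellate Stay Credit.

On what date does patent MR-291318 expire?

Base term: filing date + 15 years → 25 February 2025.
Product Clearance Extension: 1781 days claimed exceeds the 1202-day cap, so +1202 days → 11 June 2028.
Processing Delay Credit: +157 days → 15 November 2028.
Appellate Stay Credit: +323 days → 4 October 2029.

October 4, 2029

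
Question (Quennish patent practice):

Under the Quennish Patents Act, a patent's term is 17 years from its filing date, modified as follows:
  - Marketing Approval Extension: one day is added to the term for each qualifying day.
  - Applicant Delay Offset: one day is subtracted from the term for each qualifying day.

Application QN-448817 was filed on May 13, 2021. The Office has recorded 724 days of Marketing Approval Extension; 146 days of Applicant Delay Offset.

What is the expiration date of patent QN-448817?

2039-12-12

Base term: filing date + 17 years → 13 May 2038.
Marketing Approval Extension: +724 days → 6 May 2040.
Applicant Delay Offset: −146 days → 12 December 2039.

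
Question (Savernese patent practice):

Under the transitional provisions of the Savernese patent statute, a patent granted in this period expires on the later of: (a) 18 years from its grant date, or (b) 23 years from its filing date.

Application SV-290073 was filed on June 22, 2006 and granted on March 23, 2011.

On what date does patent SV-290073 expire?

(a) grant + 18 years → 23 March 2029.
(b) filing + 23 years → 22 June 2029.
Later of the two: 22 June 2029.

June 22, 2029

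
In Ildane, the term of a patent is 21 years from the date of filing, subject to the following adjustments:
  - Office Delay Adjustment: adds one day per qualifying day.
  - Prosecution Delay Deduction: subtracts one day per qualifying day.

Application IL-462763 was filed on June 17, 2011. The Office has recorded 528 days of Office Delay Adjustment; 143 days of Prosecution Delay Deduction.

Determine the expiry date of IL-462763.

Base term: filing date + 21 years → 17 June 2032.
Office Delay Adjustment: +528 days → 27 November 2033.
Prosecution Delay Deduction: −143 days → 7 July 2033.

July 7, 2033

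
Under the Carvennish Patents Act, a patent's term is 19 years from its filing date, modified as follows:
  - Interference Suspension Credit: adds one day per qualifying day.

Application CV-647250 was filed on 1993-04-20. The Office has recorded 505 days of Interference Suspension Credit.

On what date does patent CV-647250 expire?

September 7, 2013

Base term: filing date + 19 years → 20 April 2012.
Interference Suspension Credit: +505 days → 7 September 2013.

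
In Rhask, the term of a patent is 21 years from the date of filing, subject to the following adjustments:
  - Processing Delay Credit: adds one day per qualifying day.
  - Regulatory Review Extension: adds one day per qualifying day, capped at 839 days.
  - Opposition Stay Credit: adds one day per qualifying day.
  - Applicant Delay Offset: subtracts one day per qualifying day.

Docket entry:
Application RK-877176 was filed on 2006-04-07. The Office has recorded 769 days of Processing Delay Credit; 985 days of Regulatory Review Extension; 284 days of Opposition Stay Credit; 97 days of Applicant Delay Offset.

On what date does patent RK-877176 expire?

Base term: filing date + 21 years → 7 April 2027.
Processing Delay Credit: +769 days → 15 May 2029.
Regulatory Review Extension: 985 days claimed exceeds the 839-day cap, so +839 days → 1 September 2031.
Opposition Stay Credit: +284 days → 11 June 2032.
Applicant Delay Offset: −97 days → 6 March 2032.

March 6, 2032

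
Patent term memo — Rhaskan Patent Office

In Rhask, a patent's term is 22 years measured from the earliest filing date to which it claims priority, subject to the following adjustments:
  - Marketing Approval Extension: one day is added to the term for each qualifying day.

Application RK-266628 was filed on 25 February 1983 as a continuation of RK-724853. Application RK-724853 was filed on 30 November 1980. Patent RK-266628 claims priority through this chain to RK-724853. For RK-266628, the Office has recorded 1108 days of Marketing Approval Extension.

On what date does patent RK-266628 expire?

Earliest priority filing: 30 November 1980.
Base term: 30 November 1980 + 22 years → 30 November 2002.
Marketing Approval Extension: +1108 days → 12 December 2005.

December 12, 2005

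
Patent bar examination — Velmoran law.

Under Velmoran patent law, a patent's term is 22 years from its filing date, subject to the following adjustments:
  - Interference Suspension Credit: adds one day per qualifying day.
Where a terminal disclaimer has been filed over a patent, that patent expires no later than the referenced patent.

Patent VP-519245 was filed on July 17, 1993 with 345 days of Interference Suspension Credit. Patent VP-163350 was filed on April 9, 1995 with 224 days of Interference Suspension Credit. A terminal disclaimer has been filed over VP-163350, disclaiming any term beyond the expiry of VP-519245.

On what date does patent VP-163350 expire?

Natural term of VP-163350:
  Base: filing + 22 years → 9 April 2017.
  Interference Suspension Credit: +224 days → 19 November 2017.
Expiry of referenced patent VP-519245:
  Base: filing + 22 years → 17 July 2015.
  Interference Suspension Credit: +345 days → 26 June 2016.
Terminal disclaimer: VP-163350 expires on the earlier of 19 November 2017 and 26 June 2016.

June 26, 2016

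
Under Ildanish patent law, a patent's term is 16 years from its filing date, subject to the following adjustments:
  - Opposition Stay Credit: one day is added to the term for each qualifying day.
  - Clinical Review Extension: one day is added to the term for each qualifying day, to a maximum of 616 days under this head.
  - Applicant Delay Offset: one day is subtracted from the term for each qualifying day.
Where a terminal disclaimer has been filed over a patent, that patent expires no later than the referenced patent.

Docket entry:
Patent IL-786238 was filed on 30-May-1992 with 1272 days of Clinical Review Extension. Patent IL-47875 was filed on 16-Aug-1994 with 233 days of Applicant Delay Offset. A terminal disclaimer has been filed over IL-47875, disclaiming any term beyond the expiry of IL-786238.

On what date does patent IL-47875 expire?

2009-12-26

Natural term of IL-47875:
  Base: filing + 16 years → 16 August 2010.
  Applicant Delay Offset: −233 days → 26 December 2009.
Expiry of referenced patent IL-786238:
  Base: filing + 16 years → 30 May 2008.
  Clinical Review Extension: 1272 days claimed exceeds the 616-day cap, so +616 days → 5 February 2010.
Terminal disclaimer: IL-47875 expires on the earlier of 26 December 2009 and 5 February 2010.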